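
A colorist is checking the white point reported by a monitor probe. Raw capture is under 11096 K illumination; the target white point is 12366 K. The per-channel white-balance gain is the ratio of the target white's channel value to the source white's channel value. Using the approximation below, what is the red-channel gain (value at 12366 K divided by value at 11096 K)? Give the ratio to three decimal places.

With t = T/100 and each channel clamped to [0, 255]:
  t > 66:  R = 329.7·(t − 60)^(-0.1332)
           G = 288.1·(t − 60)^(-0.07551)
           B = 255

0.971

At 11096 K (t = 110.96):
  R = 329.7·(110.96 − 60)^(-0.1332) = 329.7·50.96^(-0.1332) = 329.7·0.59238 = 195.306.
At 12366 K (t = 123.66):
  R = 329.7·(123.66 − 60)^(-0.1332) = 329.7·63.66^(-0.1332) = 329.7·0.57508 = 189.602.
Gain = 189.602 / 195.306 = 0.9708 → 0.971.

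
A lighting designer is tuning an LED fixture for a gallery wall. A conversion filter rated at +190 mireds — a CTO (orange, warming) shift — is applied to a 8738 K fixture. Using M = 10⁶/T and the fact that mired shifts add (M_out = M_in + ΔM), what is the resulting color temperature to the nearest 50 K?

M_in = 10⁶/8738 = 114.44 mireds.
M_out = 114.44 + (+190) = 304.44 mireds.
T_out = 10⁶/304.44 = 3284.7 K → 3300 K.

3300 K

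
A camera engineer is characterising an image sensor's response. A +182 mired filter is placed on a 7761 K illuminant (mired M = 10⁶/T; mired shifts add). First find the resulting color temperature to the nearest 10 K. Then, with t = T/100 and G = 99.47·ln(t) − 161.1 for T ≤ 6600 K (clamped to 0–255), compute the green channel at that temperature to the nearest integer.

M_in = 10⁶/7761 = 128.85; M_out = 128.85 + (+182) = 310.85.
T_out = 10⁶/310.85 = 3217.0 K → 3220 K; t = 32.2.
G = 99.47·ln 32.2 − 161.1 = 99.47·3.4720 − 161.1 = 184.257.
Rounded: 184.

184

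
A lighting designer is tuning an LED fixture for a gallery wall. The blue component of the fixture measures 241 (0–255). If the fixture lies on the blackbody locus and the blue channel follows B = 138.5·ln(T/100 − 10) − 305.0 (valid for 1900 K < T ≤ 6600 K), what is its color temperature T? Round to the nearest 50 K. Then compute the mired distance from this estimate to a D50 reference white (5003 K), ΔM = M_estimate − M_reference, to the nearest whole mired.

-37 mireds

ln(t − 10) = (241 + 305.0) / 138.5 = 3.9422.
t − 10 = e^3.9422 = 51.534, so t = 61.534.
T = 100·t = 6153 K → 6150 K to the nearest 50 K.
M_estimate = 10⁶/6150 = 162.60; M_reference = 10⁶/5003 = 199.88.
ΔM = 162.60 − 199.88 = -37.28 → -37 mireds.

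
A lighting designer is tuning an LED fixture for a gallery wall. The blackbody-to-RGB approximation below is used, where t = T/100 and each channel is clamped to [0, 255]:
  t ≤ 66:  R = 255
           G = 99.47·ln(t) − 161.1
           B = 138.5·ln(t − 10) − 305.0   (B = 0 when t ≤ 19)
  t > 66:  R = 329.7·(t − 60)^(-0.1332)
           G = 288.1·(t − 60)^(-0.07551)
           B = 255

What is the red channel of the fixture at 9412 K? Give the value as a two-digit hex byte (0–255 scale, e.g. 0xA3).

t = 9412/100 = 94.12; the t > 66 branch applies.
R = 329.7·(94.12 − 60)^(-0.1332) = 329.7·34.12^(-0.1332) = 329.7·0.62489 = 206.026.
Rounded: 206; in hex, 0xCE.

0xCE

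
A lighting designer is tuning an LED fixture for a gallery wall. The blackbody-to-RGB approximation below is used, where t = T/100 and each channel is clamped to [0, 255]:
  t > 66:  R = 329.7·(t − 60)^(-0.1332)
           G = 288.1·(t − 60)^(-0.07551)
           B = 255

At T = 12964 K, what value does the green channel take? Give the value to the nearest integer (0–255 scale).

209

t = 12964/100 = 129.64; the t > 66 branch applies.
G = 288.1·(129.64 − 60)^(-0.07551) = 288.1·69.64^(-0.07551) = 288.1·0.72585 = 209.117.
Rounded: 209.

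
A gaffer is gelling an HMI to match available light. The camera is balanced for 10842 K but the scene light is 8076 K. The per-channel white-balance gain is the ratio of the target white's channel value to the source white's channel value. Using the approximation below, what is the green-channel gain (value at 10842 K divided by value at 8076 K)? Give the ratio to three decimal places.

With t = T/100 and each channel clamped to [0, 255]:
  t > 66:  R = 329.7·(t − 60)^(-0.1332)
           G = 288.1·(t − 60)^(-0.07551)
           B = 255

At 8076 K (t = 80.76):
  G = 288.1·(80.76 − 60)^(-0.07551) = 288.1·20.76^(-0.07551) = 288.1·0.79531 = 229.129.
At 10842 K (t = 108.42):
  G = 288.1·(108.42 − 60)^(-0.07551) = 288.1·48.42^(-0.07551) = 288.1·0.74604 = 214.935.
Gain = 214.935 / 229.129 = 0.9381 → 0.938.

0.938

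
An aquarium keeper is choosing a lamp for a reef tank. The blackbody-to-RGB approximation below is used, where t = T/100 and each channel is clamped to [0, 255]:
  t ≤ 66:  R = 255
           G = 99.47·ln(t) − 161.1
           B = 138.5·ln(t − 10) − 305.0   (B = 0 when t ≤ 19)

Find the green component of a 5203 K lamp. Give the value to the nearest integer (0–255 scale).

t = 5203/100 = 52.03; the t ≤ 66 branch applies.
G = 99.47·ln 52.03 − 161.1 = 99.47·3.9518 − 161.1 = 231.988.
Rounded: 232.

232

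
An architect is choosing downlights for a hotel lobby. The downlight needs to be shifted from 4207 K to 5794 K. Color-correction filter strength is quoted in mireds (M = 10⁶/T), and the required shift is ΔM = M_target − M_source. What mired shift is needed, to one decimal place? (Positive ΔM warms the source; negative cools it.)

M_source = 10⁶/4207 = 237.699; M_target = 10⁶/5794 = 172.592.
ΔM = 172.592 − 237.699 = -65.107 → -65.1 mireds, a cooling shift.

-65.1 mireds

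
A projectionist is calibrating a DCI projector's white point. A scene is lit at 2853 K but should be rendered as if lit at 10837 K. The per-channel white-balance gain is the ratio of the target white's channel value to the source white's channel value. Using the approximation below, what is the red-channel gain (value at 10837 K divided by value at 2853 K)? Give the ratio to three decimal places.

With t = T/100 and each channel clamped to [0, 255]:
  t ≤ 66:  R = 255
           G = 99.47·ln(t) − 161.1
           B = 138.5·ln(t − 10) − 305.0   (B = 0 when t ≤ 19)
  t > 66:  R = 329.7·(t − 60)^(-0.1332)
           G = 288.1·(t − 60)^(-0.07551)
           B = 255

At 2853 K (t = 28.53):
  R = 255 by definition for t ≤ 66.
At 10837 K (t = 108.37):
  R = 329.7·(108.37 − 60)^(-0.1332) = 329.7·48.37^(-0.1332) = 329.7·0.59651 = 196.668.
Gain = 196.668 / 255.000 = 0.7712 → 0.771.

0.771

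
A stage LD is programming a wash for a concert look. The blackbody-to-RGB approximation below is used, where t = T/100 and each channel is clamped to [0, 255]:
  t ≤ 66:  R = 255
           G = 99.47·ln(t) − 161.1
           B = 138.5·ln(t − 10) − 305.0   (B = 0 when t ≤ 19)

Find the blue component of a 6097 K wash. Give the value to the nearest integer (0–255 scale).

239

t = 6097/100 = 60.97; the t ≤ 66 branch applies.
B = 138.5·ln(60.97 − 10) − 305.0 = 138.5·ln 50.97 − 305.0 = 138.5·3.9312 − 305.0 = 239.476.
Rounded: 239.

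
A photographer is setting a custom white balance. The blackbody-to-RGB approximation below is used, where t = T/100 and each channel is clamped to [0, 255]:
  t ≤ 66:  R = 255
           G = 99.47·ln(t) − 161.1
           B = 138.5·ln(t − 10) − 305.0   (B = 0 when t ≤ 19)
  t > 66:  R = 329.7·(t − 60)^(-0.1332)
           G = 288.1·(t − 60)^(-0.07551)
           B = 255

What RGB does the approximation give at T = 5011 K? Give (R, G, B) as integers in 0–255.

t = 5011/100 = 50.11; the t ≤ 66 branch applies.
R = 255 by definition for t ≤ 66.
G = 99.47·ln 50.11 − 161.1 = 99.47·3.9142 − 161.1 = 228.248.
B = 138.5·ln(50.11 − 10) − 305.0 = 138.5·ln 40.11 − 305.0 = 138.5·3.6916 − 305.0 = 206.290.
Rounded: (255, 228, 206).

(255, 228, 206)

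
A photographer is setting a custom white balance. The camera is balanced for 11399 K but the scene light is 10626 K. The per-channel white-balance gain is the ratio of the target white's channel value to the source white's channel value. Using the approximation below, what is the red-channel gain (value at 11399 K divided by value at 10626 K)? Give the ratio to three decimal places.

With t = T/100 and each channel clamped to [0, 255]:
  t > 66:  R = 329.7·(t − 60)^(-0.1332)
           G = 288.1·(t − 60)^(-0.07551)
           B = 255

At 10626 K (t = 106.26):
  R = 329.7·(106.26 − 60)^(-0.1332) = 329.7·46.26^(-0.1332) = 329.7·0.60006 = 197.840.
At 11399 K (t = 113.99):
  R = 329.7·(113.99 − 60)^(-0.1332) = 329.7·53.99^(-0.1332) = 329.7·0.58784 = 193.809.
Gain = 193.809 / 197.840 = 0.9796 → 0.980.

0.980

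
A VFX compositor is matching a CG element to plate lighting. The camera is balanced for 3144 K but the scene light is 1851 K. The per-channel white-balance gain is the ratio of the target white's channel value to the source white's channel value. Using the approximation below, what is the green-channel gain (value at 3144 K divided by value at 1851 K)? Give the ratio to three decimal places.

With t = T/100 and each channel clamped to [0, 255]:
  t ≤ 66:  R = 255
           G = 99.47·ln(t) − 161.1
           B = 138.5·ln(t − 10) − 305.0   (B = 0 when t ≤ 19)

At 1851 K (t = 18.51):
  G = 99.47·ln 18.51 − 161.1 = 99.47·2.9183 − 161.1 = 129.184.
At 3144 K (t = 31.44):
  G = 99.47·ln 31.44 − 161.1 = 99.47·3.4481 − 161.1 = 181.881.
Gain = 181.881 / 129.184 = 1.4079 → 1.408.

1.408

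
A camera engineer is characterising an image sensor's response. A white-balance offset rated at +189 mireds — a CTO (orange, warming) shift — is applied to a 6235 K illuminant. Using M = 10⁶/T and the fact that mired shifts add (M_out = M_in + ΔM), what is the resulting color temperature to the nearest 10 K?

M_in = 10⁶/6235 = 160.38 mireds.
M_out = 160.38 + (+189) = 349.38 mireds.
T_out = 10⁶/349.38 = 2862.2 K → 2860 K.

2860 K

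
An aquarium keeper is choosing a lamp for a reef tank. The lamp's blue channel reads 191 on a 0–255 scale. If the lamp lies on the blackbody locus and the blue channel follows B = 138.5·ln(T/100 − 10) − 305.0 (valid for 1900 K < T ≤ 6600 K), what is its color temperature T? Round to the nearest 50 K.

ln(t − 10) = (191 + 305.0) / 138.5 = 3.5812.
t − 10 = e^3.5812 = 35.918, so t = 45.918.
T = 100·t = 4592 K → 4600 K to the nearest 50 K.

4600 K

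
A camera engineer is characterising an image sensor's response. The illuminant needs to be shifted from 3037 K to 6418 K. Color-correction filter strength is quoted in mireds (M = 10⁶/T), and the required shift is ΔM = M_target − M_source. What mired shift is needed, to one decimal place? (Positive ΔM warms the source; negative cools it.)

M_source = 10⁶/3037 = 329.272; M_target = 10⁶/6418 = 155.812.
ΔM = 155.812 − 329.272 = -173.461 → -173.5 mireds, a cooling shift.

-173.5 mireds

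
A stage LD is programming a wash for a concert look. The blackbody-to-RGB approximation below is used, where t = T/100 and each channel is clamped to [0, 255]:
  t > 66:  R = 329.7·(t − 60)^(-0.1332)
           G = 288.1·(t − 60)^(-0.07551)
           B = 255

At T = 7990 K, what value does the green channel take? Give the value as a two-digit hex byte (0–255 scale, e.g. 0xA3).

0xE6

t = 7990/100 = 79.9; the t > 66 branch applies.
G = 288.1·(79.9 − 60)^(-0.07551) = 288.1·19.9^(-0.07551) = 288.1·0.79785 = 229.862.
Rounded: 230; in hex, 0xE6.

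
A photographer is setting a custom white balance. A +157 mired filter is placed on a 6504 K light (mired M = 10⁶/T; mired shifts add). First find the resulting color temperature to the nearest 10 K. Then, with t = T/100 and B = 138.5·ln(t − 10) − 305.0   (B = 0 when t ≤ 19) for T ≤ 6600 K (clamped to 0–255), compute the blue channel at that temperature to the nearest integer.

124

M_in = 10⁶/6504 = 153.75; M_out = 153.75 + (+157) = 310.75.
T_out = 10⁶/310.75 = 3218.0 K → 3220 K; t = 32.2.
B = 138.5·ln(32.2 − 10) − 305.0 = 138.5·ln 22.2 − 305.0 = 138.5·3.1001 − 305.0 = 124.363.
Rounded: 124.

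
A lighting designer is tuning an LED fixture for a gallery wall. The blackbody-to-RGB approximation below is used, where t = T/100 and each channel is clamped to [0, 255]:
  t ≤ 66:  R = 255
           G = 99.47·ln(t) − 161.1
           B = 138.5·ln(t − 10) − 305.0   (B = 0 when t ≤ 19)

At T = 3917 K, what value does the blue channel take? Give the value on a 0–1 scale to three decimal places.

t = 3917/100 = 39.17; the t ≤ 66 branch applies.
B = 138.5·ln(39.17 − 10) − 305.0 = 138.5·ln 29.17 − 305.0 = 138.5·3.3731 − 305.0 = 162.180.
On a 0–1 scale: 162.180/255 = 0.6360 → 0.636.

0.636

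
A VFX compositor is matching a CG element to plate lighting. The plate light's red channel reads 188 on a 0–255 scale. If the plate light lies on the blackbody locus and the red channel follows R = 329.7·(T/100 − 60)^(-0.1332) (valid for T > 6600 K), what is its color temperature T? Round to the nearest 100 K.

(t − 60)^(-0.1332) = 188/329.7 = 0.57022.
t − 60 = 0.57022^(1/-0.1332) = 0.57022^(-7.508) = 67.848, so t = 127.848.
T = 100·t = 12785 K → 12800 K to the nearest 100 K.

12800 K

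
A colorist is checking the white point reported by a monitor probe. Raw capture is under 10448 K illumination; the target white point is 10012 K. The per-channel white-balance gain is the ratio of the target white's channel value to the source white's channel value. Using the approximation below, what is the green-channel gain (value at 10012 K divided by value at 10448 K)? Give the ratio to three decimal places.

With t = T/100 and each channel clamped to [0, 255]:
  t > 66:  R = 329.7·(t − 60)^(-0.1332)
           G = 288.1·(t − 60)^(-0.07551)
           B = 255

1.008

At 10448 K (t = 104.48):
  G = 288.1·(104.48 − 60)^(-0.07551) = 288.1·44.48^(-0.07551) = 288.1·0.75084 = 216.317.
At 10012 K (t = 100.12):
  G = 288.1·(100.12 − 60)^(-0.07551) = 288.1·40.12^(-0.07551) = 288.1·0.75671 = 218.009.
Gain = 218.009 / 216.317 = 1.0078 → 1.008.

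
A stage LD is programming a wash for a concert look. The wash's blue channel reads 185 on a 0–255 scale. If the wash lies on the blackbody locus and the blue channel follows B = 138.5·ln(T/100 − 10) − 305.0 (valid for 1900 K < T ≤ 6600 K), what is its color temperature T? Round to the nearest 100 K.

ln(t − 10) = (185 + 305.0) / 138.5 = 3.5379.
t − 10 = e^3.5379 = 34.395, so t = 44.395.
T = 100·t = 4439 K → 4400 K to the nearest 100 K.

4400 K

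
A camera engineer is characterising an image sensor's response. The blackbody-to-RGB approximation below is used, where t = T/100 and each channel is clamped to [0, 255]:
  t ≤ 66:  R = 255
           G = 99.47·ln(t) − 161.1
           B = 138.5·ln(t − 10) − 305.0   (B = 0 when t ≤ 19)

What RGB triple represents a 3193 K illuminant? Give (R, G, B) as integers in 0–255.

t = 3193/100 = 31.93; the t ≤ 66 branch applies.
R = 255 by definition for t ≤ 66.
G = 99.47·ln 31.93 − 161.1 = 99.47·3.4635 − 161.1 = 183.419.
B = 138.5·ln(31.93 − 10) − 305.0 = 138.5·ln 21.93 − 305.0 = 138.5·3.0879 − 305.0 = 122.668.
Rounded: (255, 183, 123).

(255, 183, 123)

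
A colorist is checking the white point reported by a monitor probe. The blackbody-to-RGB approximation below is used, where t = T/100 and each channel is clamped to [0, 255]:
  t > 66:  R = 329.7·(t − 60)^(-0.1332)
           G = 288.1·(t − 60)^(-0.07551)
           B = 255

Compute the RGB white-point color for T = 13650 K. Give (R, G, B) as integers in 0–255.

t = 13650/100 = 136.5; the t > 66 branch applies.
R = 329.7·(136.5 − 60)^(-0.1332) = 329.7·76.5^(-0.1332) = 329.7·0.56117 = 185.019.
G = 288.1·(136.5 − 60)^(-0.07551) = 288.1·76.5^(-0.07551) = 288.1·0.72072 = 207.639.
B = 255 by definition for t > 66.
Rounded: (185, 208, 255).

(185, 208, 255)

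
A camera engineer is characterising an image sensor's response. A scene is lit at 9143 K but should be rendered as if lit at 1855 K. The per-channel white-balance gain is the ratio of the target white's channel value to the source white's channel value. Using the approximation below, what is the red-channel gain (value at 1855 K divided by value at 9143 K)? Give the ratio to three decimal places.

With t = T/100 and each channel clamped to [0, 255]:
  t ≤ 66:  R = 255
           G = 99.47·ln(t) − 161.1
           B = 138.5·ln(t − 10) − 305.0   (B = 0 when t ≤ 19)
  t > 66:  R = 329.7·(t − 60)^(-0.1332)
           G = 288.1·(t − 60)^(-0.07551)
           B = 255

At 9143 K (t = 91.43):
  R = 329.7·(91.43 − 60)^(-0.1332) = 329.7·31.43^(-0.1332) = 329.7·0.63176 = 208.292.
At 1855 K (t = 18.55):
  R = 255 by definition for t ≤ 66.
Gain = 255.000 / 208.292 = 1.2242 → 1.224.

1.224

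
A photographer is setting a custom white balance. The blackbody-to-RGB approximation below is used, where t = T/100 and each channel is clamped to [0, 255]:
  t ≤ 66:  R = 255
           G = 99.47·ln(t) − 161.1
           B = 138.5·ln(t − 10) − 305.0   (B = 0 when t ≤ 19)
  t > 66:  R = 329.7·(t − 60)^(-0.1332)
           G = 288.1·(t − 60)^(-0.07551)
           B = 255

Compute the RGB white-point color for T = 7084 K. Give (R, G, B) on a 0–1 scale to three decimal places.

(0.941, 0.944, 1.000)

t = 7084/100 = 70.84; the t > 66 branch applies.
R = 329.7·(70.84 − 60)^(-0.1332) = 329.7·10.84^(-0.1332) = 329.7·0.72800 = 240.023.
G = 288.1·(70.84 − 60)^(-0.07551) = 288.1·10.84^(-0.07551) = 288.1·0.83530 = 240.651.
B = 255 by definition for t > 66.
Dividing each by 255: (0.9413, 0.9437, 1.0000) → (0.941, 0.944, 1.000).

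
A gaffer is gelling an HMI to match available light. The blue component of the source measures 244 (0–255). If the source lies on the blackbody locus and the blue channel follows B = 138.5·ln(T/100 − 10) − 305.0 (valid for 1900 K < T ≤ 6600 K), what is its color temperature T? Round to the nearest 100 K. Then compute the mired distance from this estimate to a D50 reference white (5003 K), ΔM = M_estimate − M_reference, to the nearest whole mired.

-41 mireds

ln(t − 10) = (244 + 305.0) / 138.5 = 3.9639.
t − 10 = e^3.9639 = 52.662, so t = 62.662.
T = 100·t = 6266 K → 6300 K to the nearest 100 K.
M_estimate = 10⁶/6300 = 158.73; M_reference = 10⁶/5003 = 199.88.
ΔM = 158.73 − 199.88 = -41.15 → -41 mireds.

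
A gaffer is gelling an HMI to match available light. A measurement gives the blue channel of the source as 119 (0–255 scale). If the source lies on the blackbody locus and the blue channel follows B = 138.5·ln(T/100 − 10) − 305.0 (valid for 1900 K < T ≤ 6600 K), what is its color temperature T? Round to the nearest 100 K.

ln(t − 10) = (119 + 305.0) / 138.5 = 3.0614.
t − 10 = e^3.0614 = 21.357, so t = 31.357.
T = 100·t = 3136 K → 3100 K to the nearest 100 K.

3100 K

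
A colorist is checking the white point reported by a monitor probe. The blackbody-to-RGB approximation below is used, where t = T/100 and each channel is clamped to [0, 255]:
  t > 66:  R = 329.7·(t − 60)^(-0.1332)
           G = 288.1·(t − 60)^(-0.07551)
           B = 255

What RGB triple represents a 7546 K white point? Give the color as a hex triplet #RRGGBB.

t = 7546/100 = 75.46; the t > 66 branch applies.
R = 329.7·(75.46 − 60)^(-0.1332) = 329.7·15.46^(-0.1332) = 329.7·0.69438 = 228.937.
G = 288.1·(75.46 − 60)^(-0.07551) = 288.1·15.46^(-0.07551) = 288.1·0.81321 = 234.286.
B = 255 by definition for t > 66.
Rounded: (229, 234, 255).
In hex: #E5EAFF.

#E5EAFF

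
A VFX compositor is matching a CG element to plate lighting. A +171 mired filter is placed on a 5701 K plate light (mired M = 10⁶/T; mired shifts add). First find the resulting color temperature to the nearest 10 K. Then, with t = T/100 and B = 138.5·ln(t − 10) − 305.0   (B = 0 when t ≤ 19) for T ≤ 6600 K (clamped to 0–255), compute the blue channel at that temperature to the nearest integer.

M_in = 10⁶/5701 = 175.41; M_out = 175.41 + (+171) = 346.41.
T_out = 10⁶/346.41 = 2886.8 K → 2890 K; t = 28.9.
B = 138.5·ln(28.9 − 10) − 305.0 = 138.5·ln 18.9 − 305.0 = 138.5·2.9392 − 305.0 = 102.074.
Rounded: 102.

102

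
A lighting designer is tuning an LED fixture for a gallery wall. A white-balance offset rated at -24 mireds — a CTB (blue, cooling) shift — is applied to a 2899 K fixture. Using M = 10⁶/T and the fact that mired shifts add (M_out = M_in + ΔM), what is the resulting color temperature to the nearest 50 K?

M_in = 10⁶/2899 = 344.95 mireds.
M_out = 344.95 + (-24) = 320.95 mireds.
T_out = 10⁶/320.95 = 3115.8 K → 3100 K.

3100 K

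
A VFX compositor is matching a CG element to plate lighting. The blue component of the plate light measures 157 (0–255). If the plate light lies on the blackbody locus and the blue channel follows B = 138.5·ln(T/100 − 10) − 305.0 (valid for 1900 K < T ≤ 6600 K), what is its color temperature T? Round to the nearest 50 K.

ln(t − 10) = (157 + 305.0) / 138.5 = 3.3357.
t − 10 = e^3.3357 = 28.099, so t = 38.099.
T = 100·t = 3810 K → 3800 K to the nearest 50 K.

3800 K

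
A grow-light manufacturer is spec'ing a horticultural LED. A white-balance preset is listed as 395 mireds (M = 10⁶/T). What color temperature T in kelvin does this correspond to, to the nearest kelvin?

2532 K

T = 10⁶ / 395 = 2531.65 K → 2532 K.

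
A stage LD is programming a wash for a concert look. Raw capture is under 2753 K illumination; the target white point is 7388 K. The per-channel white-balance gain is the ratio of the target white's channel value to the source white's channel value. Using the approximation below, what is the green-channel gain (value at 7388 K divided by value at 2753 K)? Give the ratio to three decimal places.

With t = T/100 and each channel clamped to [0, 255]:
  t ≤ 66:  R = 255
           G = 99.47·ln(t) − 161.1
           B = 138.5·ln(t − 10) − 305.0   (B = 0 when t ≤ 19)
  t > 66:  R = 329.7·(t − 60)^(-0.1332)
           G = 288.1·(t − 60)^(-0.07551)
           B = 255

1.400

At 2753 K (t = 27.53):
  G = 99.47·ln 27.53 − 161.1 = 99.47·3.3153 − 161.1 = 168.671.
At 7388 K (t = 73.88):
  G = 288.1·(73.88 − 60)^(-0.07551) = 288.1·13.88^(-0.07551) = 288.1·0.81986 = 236.201.
Gain = 236.201 / 168.671 = 1.4004 → 1.400.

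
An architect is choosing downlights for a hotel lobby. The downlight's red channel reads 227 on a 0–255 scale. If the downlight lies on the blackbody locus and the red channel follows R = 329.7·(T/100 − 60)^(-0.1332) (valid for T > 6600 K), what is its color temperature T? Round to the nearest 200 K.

7600 K

(t − 60)^(-0.1332) = 227/329.7 = 0.68850.
t − 60 = 0.68850^(1/-0.1332) = 0.68850^(-7.508) = 16.478, so t = 76.478.
T = 100·t = 7648 K → 7600 K to the nearest 200 K.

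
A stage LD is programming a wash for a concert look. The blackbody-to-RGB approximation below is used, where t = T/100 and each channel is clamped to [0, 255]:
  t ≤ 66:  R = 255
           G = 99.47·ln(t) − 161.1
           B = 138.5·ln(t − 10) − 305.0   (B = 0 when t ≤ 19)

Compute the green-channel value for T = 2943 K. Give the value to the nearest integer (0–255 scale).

175

t = 2943/100 = 29.43; the t ≤ 66 branch applies.
G = 99.47·ln 29.43 − 161.1 = 99.47·3.3820 − 161.1 = 175.309.
Rounded: 175.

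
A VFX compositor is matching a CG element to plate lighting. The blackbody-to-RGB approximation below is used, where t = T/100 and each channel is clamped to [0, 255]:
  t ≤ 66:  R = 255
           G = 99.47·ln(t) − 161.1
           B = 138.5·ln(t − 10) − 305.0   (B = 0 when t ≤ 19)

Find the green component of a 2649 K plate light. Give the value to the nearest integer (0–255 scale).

165

t = 2649/100 = 26.49; the t ≤ 66 branch applies.
G = 99.47·ln 26.49 − 161.1 = 99.47·3.2768 − 161.1 = 164.840.
Rounded: 165.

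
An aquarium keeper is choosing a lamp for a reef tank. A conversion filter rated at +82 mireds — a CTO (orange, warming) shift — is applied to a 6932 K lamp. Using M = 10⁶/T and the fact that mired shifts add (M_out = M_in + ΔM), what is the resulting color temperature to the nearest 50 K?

4400 K

M_in = 10⁶/6932 = 144.26 mireds.
M_out = 144.26 + (+82) = 226.26 mireds.
T_out = 10⁶/226.26 = 4419.7 K → 4400 K.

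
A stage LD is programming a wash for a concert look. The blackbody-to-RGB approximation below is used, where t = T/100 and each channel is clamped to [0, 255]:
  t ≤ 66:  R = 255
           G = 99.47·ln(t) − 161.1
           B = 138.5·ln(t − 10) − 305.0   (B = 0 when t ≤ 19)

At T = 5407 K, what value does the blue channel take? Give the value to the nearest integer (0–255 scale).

t = 5407/100 = 54.07; the t ≤ 66 branch applies.
B = 138.5·ln(54.07 − 10) − 305.0 = 138.5·ln 44.07 − 305.0 = 138.5·3.7858 − 305.0 = 219.330.
Rounded: 219.

219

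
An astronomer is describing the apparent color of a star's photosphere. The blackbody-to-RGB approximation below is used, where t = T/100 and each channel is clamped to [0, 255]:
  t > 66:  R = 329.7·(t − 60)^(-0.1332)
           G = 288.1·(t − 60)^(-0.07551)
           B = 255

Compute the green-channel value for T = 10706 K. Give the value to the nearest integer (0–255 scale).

215

t = 10706/100 = 107.06; the t > 66 branch applies.
G = 288.1·(107.06 − 60)^(-0.07551) = 288.1·47.06^(-0.07551) = 288.1·0.74765 = 215.398.
Rounded: 215.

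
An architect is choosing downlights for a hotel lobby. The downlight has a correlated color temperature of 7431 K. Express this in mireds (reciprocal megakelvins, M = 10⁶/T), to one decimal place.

134.6 mireds

M = 10⁶ / 7431 = 134.571 → 134.6 mireds.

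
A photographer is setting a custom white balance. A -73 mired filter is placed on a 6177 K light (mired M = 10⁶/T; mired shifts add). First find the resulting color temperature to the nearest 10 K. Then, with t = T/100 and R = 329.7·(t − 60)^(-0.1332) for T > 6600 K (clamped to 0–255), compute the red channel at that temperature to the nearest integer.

M_in = 10⁶/6177 = 161.89; M_out = 161.89 + (-73) = 88.89.
T_out = 10⁶/88.89 = 11249.7 K → 11250 K; t = 112.5.
R = 329.7·(112.5 − 60)^(-0.1332) = 329.7·52.5^(-0.1332) = 329.7·0.59003 = 194.533.
Rounded: 195.

195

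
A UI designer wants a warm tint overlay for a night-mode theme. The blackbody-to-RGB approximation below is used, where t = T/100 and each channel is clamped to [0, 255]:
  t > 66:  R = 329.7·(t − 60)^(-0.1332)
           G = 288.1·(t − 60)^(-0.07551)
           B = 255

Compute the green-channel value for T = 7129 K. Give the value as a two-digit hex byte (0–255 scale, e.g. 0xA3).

0xF0

t = 7129/100 = 71.29; the t > 66 branch applies.
G = 288.1·(71.29 − 60)^(-0.07551) = 288.1·11.29^(-0.07551) = 288.1·0.83274 = 239.913.
Rounded: 240; in hex, 0xF0.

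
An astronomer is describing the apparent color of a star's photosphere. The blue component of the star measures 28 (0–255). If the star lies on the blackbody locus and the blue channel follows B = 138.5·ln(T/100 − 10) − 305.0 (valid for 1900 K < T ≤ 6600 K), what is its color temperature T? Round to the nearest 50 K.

2100 K

ln(t − 10) = (28 + 305.0) / 138.5 = 2.4043.
t − 10 = e^2.4043 = 11.071, so t = 21.071.
T = 100·t = 2107 K → 2100 K to the nearest 50 K.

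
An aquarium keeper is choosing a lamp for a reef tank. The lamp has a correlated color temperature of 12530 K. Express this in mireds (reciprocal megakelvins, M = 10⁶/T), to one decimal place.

79.8 mireds

M = 10⁶ / 12530 = 79.808 → 79.8 mireds.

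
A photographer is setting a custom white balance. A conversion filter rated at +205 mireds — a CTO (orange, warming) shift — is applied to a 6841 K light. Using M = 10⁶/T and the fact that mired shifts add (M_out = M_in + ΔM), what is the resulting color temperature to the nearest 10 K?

M_in = 10⁶/6841 = 146.18 mireds.
M_out = 146.18 + (+205) = 351.18 mireds.
T_out = 10⁶/351.18 = 2847.6 K → 2850 K.

2850 K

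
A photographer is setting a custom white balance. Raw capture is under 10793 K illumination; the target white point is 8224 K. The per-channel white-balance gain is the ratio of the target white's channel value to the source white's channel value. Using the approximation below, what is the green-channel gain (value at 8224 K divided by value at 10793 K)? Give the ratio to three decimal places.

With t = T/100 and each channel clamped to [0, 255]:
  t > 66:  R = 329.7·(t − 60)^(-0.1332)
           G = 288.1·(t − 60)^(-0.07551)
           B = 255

At 10793 K (t = 107.93):
  G = 288.1·(107.93 − 60)^(-0.07551) = 288.1·47.93^(-0.07551) = 288.1·0.74662 = 215.100.
At 8224 K (t = 82.24):
  G = 288.1·(82.24 − 60)^(-0.07551) = 288.1·22.24^(-0.07551) = 288.1·0.79118 = 227.940.
Gain = 227.940 / 215.100 = 1.0597 → 1.060.

1.060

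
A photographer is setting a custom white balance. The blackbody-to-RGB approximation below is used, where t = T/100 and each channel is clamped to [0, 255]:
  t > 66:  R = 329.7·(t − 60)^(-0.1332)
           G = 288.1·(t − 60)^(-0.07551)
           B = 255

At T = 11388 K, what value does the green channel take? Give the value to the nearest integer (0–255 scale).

t = 11388/100 = 113.88; the t > 66 branch applies.
G = 288.1·(113.88 − 60)^(-0.07551) = 288.1·53.88^(-0.07551) = 288.1·0.74005 = 213.208.
Rounded: 213.

213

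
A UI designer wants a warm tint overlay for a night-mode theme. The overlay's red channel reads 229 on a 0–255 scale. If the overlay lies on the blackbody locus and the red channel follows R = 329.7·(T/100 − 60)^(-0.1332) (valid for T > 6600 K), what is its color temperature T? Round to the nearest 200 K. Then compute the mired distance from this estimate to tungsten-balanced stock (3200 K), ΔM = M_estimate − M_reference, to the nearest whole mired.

(t − 60)^(-0.1332) = 229/329.7 = 0.69457.
t − 60 = 0.69457^(1/-0.1332) = 0.69457^(-7.508) = 15.428, so t = 75.428.
T = 100·t = 7543 K → 7600 K to the nearest 200 K.
M_estimate = 10⁶/7600 = 131.58; M_reference = 10⁶/3200 = 312.50.
ΔM = 131.58 − 312.50 = -180.92 → -181 mireds.

-181 mireds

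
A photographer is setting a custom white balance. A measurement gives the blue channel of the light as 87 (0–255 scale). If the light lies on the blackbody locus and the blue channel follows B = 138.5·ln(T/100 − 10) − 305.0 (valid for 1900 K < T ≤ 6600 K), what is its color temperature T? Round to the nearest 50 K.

ln(t − 10) = (87 + 305.0) / 138.5 = 2.8303.
t − 10 = e^2.8303 = 16.951, so t = 26.951.
T = 100·t = 2695 K → 2700 K to the nearest 50 K.

2700 K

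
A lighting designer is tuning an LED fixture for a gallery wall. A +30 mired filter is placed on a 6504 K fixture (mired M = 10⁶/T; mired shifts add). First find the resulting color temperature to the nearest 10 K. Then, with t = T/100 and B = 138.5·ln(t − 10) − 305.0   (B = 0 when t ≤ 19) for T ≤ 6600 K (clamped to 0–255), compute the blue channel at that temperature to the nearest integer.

M_in = 10⁶/6504 = 153.75; M_out = 153.75 + (+30) = 183.75.
T_out = 10⁶/183.75 = 5442.1 K → 5440 K; t = 54.4.
B = 138.5·ln(54.4 − 10) − 305.0 = 138.5·ln 44.4 − 305.0 = 138.5·3.7932 − 305.0 = 220.364.
Rounded: 220.

220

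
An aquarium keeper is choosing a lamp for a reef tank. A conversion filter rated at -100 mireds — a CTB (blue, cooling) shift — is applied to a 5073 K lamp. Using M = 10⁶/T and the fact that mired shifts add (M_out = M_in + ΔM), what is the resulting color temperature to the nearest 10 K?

M_in = 10⁶/5073 = 197.12 mireds.
M_out = 197.12 + (-100) = 97.12 mireds.
T_out = 10⁶/97.12 = 10296.3 K → 10300 K.

10300 K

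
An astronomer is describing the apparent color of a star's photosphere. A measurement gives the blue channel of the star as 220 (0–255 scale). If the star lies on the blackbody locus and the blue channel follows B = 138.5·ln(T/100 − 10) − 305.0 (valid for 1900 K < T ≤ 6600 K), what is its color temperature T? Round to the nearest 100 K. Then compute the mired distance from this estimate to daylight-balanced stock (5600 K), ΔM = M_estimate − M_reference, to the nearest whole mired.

+7 mireds

ln(t − 10) = (220 + 305.0) / 138.5 = 3.7906.
t − 10 = e^3.7906 = 44.284, so t = 54.284.
T = 100·t = 5428 K → 5400 K to the nearest 100 K.
M_estimate = 10⁶/5400 = 185.19; M_reference = 10⁶/5600 = 178.57.
ΔM = 185.19 − 178.57 = 6.61 → +7 mireds.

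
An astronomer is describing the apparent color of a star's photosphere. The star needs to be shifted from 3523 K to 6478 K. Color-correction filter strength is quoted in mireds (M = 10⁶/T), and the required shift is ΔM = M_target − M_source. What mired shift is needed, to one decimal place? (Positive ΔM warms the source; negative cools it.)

-129.5 mireds

M_source = 10⁶/3523 = 283.849; M_target = 10⁶/6478 = 154.369.
ΔM = 154.369 − 283.849 = -129.480 → -129.5 mireds, a cooling shift.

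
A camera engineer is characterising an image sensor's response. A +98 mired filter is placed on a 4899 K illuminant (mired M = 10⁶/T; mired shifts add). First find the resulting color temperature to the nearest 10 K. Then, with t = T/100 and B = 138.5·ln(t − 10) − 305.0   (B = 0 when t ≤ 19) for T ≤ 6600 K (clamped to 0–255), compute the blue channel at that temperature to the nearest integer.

130

M_in = 10⁶/4899 = 204.12; M_out = 204.12 + (+98) = 302.12.
T_out = 10⁶/302.12 = 3309.9 K → 3310 K; t = 33.1.
B = 138.5·ln(33.1 − 10) − 305.0 = 138.5·ln 23.1 − 305.0 = 138.5·3.1398 − 305.0 = 129.867.
Rounded: 130.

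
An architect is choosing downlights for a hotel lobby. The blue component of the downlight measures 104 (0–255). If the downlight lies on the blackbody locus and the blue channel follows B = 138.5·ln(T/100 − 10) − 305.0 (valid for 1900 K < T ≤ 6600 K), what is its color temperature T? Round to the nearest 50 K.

2900 K

ln(t − 10) = (104 + 305.0) / 138.5 = 2.9531.
t − 10 = e^2.9531 = 19.165, so t = 29.165.
T = 100·t = 2916 K → 2900 K to the nearest 50 K.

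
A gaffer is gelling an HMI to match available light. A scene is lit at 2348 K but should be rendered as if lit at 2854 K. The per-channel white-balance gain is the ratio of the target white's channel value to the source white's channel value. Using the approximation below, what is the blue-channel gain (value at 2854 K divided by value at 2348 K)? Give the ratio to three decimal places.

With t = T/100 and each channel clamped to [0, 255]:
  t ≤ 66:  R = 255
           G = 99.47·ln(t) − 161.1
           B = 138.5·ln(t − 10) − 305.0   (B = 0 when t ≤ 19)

At 2348 K (t = 23.48):
  B = 138.5·ln(23.48 − 10) − 305.0 = 138.5·ln 13.48 − 305.0 = 138.5·2.6012 − 305.0 = 55.267.
At 2854 K (t = 28.54):
  B = 138.5·ln(28.54 − 10) − 305.0 = 138.5·ln 18.54 − 305.0 = 138.5·2.9199 − 305.0 = 99.410.
Gain = 99.410 / 55.267 = 1.7987 → 1.799.

1.799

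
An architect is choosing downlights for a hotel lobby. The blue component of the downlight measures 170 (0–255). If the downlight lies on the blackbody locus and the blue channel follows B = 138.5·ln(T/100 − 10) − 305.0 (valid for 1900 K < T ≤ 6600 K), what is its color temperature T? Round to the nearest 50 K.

4100 K

ln(t − 10) = (170 + 305.0) / 138.5 = 3.4296.
t − 10 = e^3.4296 = 30.864, so t = 40.864.
T = 100·t = 4086 K → 4100 K to the nearest 50 K.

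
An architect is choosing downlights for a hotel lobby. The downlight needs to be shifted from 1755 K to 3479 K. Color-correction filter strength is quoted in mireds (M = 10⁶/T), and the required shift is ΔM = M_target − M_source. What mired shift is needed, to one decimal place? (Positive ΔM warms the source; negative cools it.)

-282.4 mireds

M_source = 10⁶/1755 = 569.801; M_target = 10⁶/3479 = 287.439.
ΔM = 287.439 − 569.801 = -282.362 → -282.4 mireds, a cooling shift.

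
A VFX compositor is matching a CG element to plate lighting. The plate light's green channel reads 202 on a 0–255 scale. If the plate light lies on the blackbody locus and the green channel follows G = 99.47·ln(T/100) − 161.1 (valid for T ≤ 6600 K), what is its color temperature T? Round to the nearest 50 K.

ln t = (202 + 161.1) / 99.47 = 3.6503.
t = e^3.6503 = 38.488.
T = 100·t = 3849 K → 3850 K to the nearest 50 K.

3850 K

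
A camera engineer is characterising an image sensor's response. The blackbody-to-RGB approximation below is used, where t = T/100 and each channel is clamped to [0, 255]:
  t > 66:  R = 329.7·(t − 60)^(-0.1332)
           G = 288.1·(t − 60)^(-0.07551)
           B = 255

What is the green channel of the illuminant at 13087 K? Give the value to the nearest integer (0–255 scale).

209

t = 13087/100 = 130.87; the t > 66 branch applies.
G = 288.1·(130.87 − 60)^(-0.07551) = 288.1·70.87^(-0.07551) = 288.1·0.72489 = 208.841.
Rounded: 209.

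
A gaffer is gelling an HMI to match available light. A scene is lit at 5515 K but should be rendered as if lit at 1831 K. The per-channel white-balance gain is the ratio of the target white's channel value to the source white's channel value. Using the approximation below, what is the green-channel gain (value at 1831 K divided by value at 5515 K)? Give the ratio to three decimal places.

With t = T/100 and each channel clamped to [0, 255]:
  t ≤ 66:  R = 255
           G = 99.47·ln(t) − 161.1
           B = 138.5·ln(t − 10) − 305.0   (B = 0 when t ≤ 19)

At 5515 K (t = 55.15):
  G = 99.47·ln 55.15 − 161.1 = 99.47·4.0101 − 161.1 = 237.780.
At 1831 K (t = 18.31):
  G = 99.47·ln 18.31 − 161.1 = 99.47·2.9074 − 161.1 = 128.104.
Gain = 128.104 / 237.780 = 0.5387 → 0.539.

0.539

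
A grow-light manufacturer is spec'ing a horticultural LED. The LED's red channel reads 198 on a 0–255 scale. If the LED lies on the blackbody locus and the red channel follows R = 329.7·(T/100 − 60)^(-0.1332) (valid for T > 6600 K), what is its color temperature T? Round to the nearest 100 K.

10600 K

(t − 60)^(-0.1332) = 198/329.7 = 0.60055.
t − 60 = 0.60055^(1/-0.1332) = 0.60055^(-7.508) = 45.980, so t = 105.980.
T = 100·t = 10598 K → 10600 K to the nearest 100 K.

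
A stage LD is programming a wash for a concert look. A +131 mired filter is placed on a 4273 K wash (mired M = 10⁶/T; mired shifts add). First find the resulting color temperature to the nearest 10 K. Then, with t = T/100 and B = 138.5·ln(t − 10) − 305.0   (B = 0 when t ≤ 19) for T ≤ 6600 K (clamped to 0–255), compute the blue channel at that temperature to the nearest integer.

91

M_in = 10⁶/4273 = 234.03; M_out = 234.03 + (+131) = 365.03.
T_out = 10⁶/365.03 = 2739.5 K → 2740 K; t = 27.4.
B = 138.5·ln(27.4 − 10) − 305.0 = 138.5·ln 17.4 − 305.0 = 138.5·2.8565 − 305.0 = 90.621.
Rounded: 91.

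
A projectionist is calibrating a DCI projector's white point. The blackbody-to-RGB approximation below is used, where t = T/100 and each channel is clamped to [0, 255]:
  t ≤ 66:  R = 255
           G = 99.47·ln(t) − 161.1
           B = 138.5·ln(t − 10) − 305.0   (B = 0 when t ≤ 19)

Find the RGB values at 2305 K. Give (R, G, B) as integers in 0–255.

t = 2305/100 = 23.05; the t ≤ 66 branch applies.
R = 255 by definition for t ≤ 66.
G = 99.47·ln 23.05 − 161.1 = 99.47·3.1377 − 161.1 = 151.004.
B = 138.5·ln(23.05 − 10) − 305.0 = 138.5·ln 13.05 − 305.0 = 138.5·2.5688 − 305.0 = 50.777.
Rounded: (255, 151, 51).

(255, 151, 51)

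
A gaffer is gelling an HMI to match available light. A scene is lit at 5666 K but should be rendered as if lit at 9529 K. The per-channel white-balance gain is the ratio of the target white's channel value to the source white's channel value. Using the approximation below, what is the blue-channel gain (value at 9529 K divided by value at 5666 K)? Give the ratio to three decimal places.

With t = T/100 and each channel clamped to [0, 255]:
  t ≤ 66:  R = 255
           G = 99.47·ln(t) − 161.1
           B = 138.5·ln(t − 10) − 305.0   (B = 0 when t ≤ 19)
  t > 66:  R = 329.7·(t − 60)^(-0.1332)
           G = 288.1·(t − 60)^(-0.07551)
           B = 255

At 5666 K (t = 56.66):
  B = 138.5·ln(56.66 − 10) − 305.0 = 138.5·ln 46.66 − 305.0 = 138.5·3.8429 − 305.0 = 227.240.
At 9529 K (t = 95.29):
  B = 255 by definition for t > 66.
Gain = 255.000 / 227.240 = 1.1222 → 1.122.

1.122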